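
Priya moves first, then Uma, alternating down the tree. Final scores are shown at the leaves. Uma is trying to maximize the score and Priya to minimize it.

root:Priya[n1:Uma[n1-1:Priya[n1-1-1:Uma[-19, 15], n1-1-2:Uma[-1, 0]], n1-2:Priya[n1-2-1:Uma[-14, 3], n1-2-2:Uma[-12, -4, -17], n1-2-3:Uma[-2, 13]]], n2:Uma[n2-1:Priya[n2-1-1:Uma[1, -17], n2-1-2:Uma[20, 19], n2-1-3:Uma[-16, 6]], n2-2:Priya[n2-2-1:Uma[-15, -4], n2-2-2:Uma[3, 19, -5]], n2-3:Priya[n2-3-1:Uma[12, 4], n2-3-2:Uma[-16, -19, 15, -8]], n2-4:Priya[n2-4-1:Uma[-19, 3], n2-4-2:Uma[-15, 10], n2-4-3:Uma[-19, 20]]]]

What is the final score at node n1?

0

n1-1-1 (Uma): max(-19, 15) = 15
n1-1-2 (Uma): max(-1, 0) = 0
n1-1 (Priya): min(15, 0) = 0
n1-2-1 (Uma): max(-14, 3) = 3
n1-2-2 (Uma): max(-12, -4, -17) = -4
n1-2-3 (Uma): max(-2, 13) = 13
n1-2 (Priya): min(3, -4, 13) = -4
n1 (Uma): max(0, -4) = 0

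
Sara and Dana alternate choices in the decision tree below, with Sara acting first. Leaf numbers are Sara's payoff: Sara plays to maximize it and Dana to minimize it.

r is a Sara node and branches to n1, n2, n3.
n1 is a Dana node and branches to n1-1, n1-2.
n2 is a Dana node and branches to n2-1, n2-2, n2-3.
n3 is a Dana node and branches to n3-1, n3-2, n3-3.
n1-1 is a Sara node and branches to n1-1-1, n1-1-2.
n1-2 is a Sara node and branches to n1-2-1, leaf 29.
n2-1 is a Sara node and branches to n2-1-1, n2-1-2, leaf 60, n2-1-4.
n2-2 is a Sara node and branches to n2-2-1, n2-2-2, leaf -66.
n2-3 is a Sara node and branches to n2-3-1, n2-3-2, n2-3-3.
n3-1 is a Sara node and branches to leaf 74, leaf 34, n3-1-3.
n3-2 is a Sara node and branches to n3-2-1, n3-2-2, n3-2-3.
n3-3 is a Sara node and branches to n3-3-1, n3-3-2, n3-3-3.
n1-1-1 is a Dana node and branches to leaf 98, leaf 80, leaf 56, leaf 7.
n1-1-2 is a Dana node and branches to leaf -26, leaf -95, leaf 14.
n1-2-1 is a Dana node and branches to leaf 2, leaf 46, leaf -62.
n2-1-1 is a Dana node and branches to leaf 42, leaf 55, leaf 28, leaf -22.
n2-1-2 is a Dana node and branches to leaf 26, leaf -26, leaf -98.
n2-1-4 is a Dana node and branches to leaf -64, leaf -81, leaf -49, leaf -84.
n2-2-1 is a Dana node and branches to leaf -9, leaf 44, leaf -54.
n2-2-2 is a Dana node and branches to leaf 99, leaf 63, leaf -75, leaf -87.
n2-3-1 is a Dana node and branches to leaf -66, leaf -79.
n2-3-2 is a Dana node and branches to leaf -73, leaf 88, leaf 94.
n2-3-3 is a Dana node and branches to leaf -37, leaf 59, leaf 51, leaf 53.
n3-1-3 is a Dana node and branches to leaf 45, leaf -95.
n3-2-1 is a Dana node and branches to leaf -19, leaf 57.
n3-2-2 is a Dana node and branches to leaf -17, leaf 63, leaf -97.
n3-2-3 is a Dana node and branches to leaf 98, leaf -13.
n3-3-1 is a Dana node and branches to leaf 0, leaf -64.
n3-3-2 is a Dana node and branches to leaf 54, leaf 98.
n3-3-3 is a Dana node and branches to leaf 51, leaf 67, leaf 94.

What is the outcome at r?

n1-1-1 (Dana): min(98, 80, 56, 7) = 7
n1-1-2 (Dana): min(-26, -95, 14) = -95
n1-1 (Sara): max(7, -95) = 7
n1-2-1 (Dana): min(2, 46, -62) = -62
n1-2 (Sara): max(-62, 29) = 29
n1 (Dana): min(7, 29) = 7
n2-1-1 (Dana): min(42, 55, 28, -22) = -22
n2-1-2 (Dana): min(26, -26, -98) = -98
n2-1-4 (Dana): min(-64, -81, -49, -84) = -84
n2-1 (Sara): max(-22, -98, 60, -84) = 60
n2-2-1 (Dana): min(-9, 44, -54) = -54
n2-2-2 (Dana): min(99, 63, -75, -87) = -87
n2-2 (Sara): max(-54, -87, -66) = -54
n2-3-1 (Dana): min(-66, -79) = -79
n2-3-2 (Dana): min(-73, 88, 94) = -73
n2-3-3 (Dana): min(-37, 59, 51, 53) = -37
n2-3 (Sara): max(-79, -73, -37) = -37
n2 (Dana): min(60, -54, -37) = -54
n3-1-3 (Dana): min(45, -95) = -95
n3-1 (Sara): max(74, 34, -95) = 74
n3-2-1 (Dana): min(-19, 57) = -19
n3-2-2 (Dana): min(-17, 63, -97) = -97
n3-2-3 (Dana): min(98, -13) = -13
n3-2 (Sara): max(-19, -97, -13) = -13
n3-3-1 (Dana): min(0, -64) = -64
n3-3-2 (Dana): min(54, 98) = 54
n3-3-3 (Dana): min(51, 67, 94) = 51
n3-3 (Sara): max(-64, 54, 51) = 54
n3 (Dana): min(74, -13, 54) = -13
r (Sara): max(7, -54, -13) = 7

7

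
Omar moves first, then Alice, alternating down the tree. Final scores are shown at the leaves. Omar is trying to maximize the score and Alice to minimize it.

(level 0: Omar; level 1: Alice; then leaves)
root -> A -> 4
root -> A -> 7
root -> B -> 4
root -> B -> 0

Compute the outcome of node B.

B (Alice): min(4, 0) = 0

0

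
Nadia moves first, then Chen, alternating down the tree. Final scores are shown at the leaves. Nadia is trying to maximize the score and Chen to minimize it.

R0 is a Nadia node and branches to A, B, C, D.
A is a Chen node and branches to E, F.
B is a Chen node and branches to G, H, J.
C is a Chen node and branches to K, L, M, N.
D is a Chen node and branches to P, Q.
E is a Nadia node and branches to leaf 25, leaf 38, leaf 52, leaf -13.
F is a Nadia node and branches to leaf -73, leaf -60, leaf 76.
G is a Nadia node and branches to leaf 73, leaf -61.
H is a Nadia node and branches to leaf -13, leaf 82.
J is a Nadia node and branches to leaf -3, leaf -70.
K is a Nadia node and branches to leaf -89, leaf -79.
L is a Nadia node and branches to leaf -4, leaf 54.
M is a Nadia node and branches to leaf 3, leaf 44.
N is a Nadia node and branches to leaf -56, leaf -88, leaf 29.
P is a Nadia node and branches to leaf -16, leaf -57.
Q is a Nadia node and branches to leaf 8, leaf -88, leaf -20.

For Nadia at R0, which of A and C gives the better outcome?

A

E (Nadia): max(25, 38, 52, -13) = 52
F (Nadia): max(-73, -60, 76) = 76
A (Chen): min(52, 76) = 52
K (Nadia): max(-89, -79) = -79
L (Nadia): max(-4, 54) = 54
M (Nadia): max(3, 44) = 44
N (Nadia): max(-56, -88, 29) = 29
C (Chen): min(-79, 54, 44, 29) = -79
Nadia prefers the higher value; A=52, C=-79. A is better since 52 > -79.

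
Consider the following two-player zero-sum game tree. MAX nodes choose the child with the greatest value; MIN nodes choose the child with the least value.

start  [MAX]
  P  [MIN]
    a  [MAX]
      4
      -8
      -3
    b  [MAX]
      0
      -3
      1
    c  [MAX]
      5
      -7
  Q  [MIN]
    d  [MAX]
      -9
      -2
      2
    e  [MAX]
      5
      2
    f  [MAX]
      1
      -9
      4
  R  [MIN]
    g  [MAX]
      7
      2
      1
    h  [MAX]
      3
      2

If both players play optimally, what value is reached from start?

a (MAX): max(4, -8, -3) = 4
b (MAX): max(0, -3, 1) = 1
c (MAX): max(5, -7) = 5
P (MIN): min(4, 1, 5) = 1
d (MAX): max(-9, -2, 2) = 2
e (MAX): max(5, 2) = 5
f (MAX): max(1, -9, 4) = 4
Q (MIN): min(2, 5, 4) = 2
g (MAX): max(7, 2, 1) = 7
h (MAX): max(3, 2) = 3
R (MIN): min(7, 3) = 3
start (MAX): max(1, 2, 3) = 3

3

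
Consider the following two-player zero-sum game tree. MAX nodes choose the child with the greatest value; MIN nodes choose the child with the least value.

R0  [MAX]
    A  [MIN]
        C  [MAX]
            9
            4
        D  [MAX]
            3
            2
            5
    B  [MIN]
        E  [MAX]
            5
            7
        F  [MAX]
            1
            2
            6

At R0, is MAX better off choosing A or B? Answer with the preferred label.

B

C (MAX): max(9, 4) = 9
D (MAX): max(3, 2, 5) = 5
A (MIN): min(9, 5) = 5
E (MAX): max(5, 7) = 7
F (MAX): max(1, 2, 6) = 6
B (MIN): min(7, 6) = 6
MAX prefers the higher value; A=5, B=6. B is better since 6 > 5.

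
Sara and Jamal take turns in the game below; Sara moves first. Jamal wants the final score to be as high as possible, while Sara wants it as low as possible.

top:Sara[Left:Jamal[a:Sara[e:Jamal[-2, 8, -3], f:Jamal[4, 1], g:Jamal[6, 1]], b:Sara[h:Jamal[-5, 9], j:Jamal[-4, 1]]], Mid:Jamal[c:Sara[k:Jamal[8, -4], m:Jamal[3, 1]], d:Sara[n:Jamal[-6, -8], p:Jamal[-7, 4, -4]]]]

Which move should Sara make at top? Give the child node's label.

Mid

e (Jamal): max(-2, 8, -3) = 8
f (Jamal): max(4, 1) = 4
g (Jamal): max(6, 1) = 6
a (Sara): min(8, 4, 6) = 4
h (Jamal): max(-5, 9) = 9
j (Jamal): max(-4, 1) = 1
b (Sara): min(9, 1) = 1
Left (Jamal): max(4, 1) = 4
k (Jamal): max(8, -4) = 8
m (Jamal): max(3, 1) = 3
c (Sara): min(8, 3) = 3
n (Jamal): max(-6, -8) = -6
p (Jamal): max(-7, 4, -4) = 4
d (Sara): min(-6, 4) = -6
Mid (Jamal): max(3, -6) = 3
top (Sara): min(4, 3) = 3
Sara at top wants the lowest of {Left=4, Mid=3}, so chooses Mid.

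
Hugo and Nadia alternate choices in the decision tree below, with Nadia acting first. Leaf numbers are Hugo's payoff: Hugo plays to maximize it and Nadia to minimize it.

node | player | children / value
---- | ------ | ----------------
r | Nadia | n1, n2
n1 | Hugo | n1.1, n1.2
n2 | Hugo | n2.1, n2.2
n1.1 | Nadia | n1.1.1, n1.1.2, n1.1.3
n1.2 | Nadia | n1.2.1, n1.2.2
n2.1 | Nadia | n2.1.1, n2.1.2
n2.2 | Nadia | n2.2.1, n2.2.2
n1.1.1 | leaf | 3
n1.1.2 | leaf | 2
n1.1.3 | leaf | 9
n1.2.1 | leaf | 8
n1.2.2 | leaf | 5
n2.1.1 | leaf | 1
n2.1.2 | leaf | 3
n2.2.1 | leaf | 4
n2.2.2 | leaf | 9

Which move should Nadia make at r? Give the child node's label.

n2

n1.1 (Nadia): min(3, 2, 9) = 2
n1.2 (Nadia): min(8, 5) = 5
n1 (Hugo): max(2, 5) = 5
n2.1 (Nadia): min(1, 3) = 1
n2.2 (Nadia): min(4, 9) = 4
n2 (Hugo): max(1, 4) = 4
r (Nadia): min(5, 4) = 4
Nadia at r wants the lowest of {n1=5, n2=4}, so chooses n2.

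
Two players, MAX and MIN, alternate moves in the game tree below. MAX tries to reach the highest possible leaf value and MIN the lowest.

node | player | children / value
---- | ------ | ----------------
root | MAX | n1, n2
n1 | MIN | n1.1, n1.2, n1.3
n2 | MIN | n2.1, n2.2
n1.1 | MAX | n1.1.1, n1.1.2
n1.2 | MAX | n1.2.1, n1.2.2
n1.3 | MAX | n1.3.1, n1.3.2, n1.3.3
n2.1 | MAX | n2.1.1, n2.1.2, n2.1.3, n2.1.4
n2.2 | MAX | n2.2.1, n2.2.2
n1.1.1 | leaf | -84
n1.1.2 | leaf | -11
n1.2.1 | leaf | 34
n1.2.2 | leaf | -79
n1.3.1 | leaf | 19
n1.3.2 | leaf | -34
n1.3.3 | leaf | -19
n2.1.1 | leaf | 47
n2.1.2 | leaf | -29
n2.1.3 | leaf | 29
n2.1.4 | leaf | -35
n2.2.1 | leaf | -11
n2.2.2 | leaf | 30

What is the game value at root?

30

n1.1 (MAX): max(-84, -11) = -11
n1.2 (MAX): max(34, -79) = 34
n1.3 (MAX): max(19, -34, -19) = 19
n1 (MIN): min(-11, 34, 19) = -11
n2.1 (MAX): max(47, -29, 29, -35) = 47
n2.2 (MAX): max(-11, 30) = 30
n2 (MIN): min(47, 30) = 30
root (MAX): max(-11, 30) = 30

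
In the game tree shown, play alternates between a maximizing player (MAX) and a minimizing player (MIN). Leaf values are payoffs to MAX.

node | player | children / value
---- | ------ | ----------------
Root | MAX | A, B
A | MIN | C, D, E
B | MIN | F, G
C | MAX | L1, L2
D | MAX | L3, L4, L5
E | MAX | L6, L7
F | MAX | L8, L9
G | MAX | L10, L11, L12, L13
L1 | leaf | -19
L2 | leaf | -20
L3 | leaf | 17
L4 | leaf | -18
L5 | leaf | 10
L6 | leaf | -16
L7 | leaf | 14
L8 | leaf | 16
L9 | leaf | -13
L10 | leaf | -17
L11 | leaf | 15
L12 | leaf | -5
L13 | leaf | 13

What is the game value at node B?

F (MAX): max(16, -13) = 16
G (MAX): max(-17, 15, -5, 13) = 15
B (MIN): min(16, 15) = 15

15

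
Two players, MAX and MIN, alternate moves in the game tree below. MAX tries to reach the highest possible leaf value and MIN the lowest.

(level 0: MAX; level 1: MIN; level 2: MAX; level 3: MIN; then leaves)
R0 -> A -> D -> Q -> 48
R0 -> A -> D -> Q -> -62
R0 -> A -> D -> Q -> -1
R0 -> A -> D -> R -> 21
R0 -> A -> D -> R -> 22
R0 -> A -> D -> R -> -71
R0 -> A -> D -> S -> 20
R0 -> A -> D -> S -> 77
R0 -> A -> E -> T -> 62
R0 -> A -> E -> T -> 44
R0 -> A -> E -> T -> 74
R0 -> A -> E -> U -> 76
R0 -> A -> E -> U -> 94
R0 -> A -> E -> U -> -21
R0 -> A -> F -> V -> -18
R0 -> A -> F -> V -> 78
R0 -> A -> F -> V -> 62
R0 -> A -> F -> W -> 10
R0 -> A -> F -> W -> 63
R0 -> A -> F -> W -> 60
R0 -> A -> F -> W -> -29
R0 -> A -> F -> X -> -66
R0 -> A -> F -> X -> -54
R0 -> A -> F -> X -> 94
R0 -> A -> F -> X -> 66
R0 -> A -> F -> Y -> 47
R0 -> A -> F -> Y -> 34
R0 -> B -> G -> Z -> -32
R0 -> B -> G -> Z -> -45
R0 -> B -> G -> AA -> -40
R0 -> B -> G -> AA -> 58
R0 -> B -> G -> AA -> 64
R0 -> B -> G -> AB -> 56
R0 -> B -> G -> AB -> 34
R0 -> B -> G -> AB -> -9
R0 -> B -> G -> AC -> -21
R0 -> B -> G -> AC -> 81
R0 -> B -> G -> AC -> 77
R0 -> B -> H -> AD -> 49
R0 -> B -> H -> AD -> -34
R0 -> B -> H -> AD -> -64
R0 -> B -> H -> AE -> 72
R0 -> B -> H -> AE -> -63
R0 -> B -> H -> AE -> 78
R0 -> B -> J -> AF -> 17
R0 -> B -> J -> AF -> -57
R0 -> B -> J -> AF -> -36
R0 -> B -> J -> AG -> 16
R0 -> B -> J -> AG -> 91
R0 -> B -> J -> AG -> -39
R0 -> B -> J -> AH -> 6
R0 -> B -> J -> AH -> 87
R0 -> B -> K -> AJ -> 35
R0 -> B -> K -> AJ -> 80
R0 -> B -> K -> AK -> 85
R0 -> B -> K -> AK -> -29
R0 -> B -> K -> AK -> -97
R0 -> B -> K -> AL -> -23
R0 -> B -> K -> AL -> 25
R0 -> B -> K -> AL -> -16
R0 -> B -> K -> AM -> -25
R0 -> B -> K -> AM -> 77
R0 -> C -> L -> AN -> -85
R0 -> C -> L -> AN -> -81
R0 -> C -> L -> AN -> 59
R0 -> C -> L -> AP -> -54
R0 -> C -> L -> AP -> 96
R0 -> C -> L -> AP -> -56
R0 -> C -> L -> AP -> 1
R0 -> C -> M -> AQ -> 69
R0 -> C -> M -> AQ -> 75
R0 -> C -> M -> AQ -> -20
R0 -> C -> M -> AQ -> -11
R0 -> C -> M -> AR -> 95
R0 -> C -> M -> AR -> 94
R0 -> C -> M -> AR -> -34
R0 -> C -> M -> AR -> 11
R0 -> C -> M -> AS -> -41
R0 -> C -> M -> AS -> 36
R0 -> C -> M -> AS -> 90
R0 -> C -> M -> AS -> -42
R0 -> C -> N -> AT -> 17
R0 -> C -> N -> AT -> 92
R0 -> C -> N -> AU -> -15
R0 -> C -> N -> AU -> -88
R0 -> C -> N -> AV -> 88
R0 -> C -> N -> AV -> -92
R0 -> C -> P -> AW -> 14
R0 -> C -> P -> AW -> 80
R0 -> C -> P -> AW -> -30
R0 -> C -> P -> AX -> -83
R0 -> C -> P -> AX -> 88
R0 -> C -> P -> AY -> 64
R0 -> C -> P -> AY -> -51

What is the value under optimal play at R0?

20

Q (MIN): min(48, -62, -1) = -62
R (MIN): min(21, 22, -71) = -71
S (MIN): min(20, 77) = 20
D (MAX): max(-62, -71, 20) = 20
T (MIN): min(62, 44, 74) = 44
U (MIN): min(76, 94, -21) = -21
E (MAX): max(44, -21) = 44
V (MIN): min(-18, 78, 62) = -18
W (MIN): min(10, 63, 60, -29) = -29
X (MIN): min(-66, -54, 94, 66) = -66
Y (MIN): min(47, 34) = 34
F (MAX): max(-18, -29, -66, 34) = 34
A (MIN): min(20, 44, 34) = 20
Z (MIN): min(-32, -45) = -45
AA (MIN): min(-40, 58, 64) = -40
AB (MIN): min(56, 34, -9) = -9
AC (MIN): min(-21, 81, 77) = -21
G (MAX): max(-45, -40, -9, -21) = -9
AD (MIN): min(49, -34, -64) = -64
AE (MIN): min(72, -63, 78) = -63
H (MAX): max(-64, -63) = -63
AF (MIN): min(17, -57, -36) = -57
AG (MIN): min(16, 91, -39) = -39
AH (MIN): min(6, 87) = 6
J (MAX): max(-57, -39, 6) = 6
AJ (MIN): min(35, 80) = 35
AK (MIN): min(85, -29, -97) = -97
AL (MIN): min(-23, 25, -16) = -23
AM (MIN): min(-25, 77) = -25
K (MAX): max(35, -97, -23, -25) = 35
B (MIN): min(-9, -63, 6, 35) = -63
AN (MIN): min(-85, -81, 59) = -85
AP (MIN): min(-54, 96, -56, 1) = -56
L (MAX): max(-85, -56) = -56
AQ (MIN): min(69, 75, -20, -11) = -20
AR (MIN): min(95, 94, -34, 11) = -34
AS (MIN): min(-41, 36, 90, -42) = -42
M (MAX): max(-20, -34, -42) = -20
AT (MIN): min(17, 92) = 17
AU (MIN): min(-15, -88) = -88
AV (MIN): min(88, -92) = -92
N (MAX): max(17, -88, -92) = 17
AW (MIN): min(14, 80, -30) = -30
AX (MIN): min(-83, 88) = -83
AY (MIN): min(64, -51) = -51
P (MAX): max(-30, -83, -51) = -30
C (MIN): min(-56, -20, 17, -30) = -56
R0 (MAX): max(20, -63, -56) = 20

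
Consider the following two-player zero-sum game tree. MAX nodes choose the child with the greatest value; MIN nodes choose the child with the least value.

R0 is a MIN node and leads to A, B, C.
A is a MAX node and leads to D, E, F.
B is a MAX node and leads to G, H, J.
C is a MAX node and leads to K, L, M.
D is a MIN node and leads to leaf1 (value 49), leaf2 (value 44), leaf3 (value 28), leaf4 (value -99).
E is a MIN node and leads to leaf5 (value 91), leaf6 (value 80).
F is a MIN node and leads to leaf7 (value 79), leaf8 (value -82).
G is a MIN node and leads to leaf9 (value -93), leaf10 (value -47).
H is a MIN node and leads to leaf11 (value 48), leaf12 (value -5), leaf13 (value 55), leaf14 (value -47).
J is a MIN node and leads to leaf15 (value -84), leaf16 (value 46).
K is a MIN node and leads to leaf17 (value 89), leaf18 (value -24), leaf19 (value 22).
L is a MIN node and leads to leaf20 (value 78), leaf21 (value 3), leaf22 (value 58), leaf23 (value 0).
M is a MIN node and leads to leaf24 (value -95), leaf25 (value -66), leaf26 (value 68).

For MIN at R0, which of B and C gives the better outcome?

B

G (MIN): min(-93, -47) = -93
H (MIN): min(48, -5, 55, -47) = -47
J (MIN): min(-84, 46) = -84
B (MAX): max(-93, -47, -84) = -47
K (MIN): min(89, -24, 22) = -24
L (MIN): min(78, 3, 58, 0) = 0
M (MIN): min(-95, -66, 68) = -95
C (MAX): max(-24, 0, -95) = 0
MIN prefers the lower value; B=-47, C=0. B is better since -47 < 0.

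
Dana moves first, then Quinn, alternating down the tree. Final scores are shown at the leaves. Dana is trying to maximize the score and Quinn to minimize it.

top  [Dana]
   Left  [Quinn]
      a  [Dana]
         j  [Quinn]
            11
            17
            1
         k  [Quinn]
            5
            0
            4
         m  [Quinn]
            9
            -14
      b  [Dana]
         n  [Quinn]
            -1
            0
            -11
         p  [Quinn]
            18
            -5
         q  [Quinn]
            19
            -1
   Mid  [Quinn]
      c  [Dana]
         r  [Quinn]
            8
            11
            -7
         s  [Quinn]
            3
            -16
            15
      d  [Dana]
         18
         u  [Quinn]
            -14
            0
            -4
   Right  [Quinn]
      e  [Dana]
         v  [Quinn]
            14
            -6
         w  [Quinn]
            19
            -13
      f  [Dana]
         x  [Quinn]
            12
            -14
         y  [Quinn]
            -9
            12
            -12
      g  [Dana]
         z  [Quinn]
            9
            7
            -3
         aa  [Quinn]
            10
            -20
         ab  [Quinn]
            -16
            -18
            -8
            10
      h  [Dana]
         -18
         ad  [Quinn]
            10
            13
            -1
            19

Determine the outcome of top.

-1

j (Quinn): min(11, 17, 1) = 1
k (Quinn): min(5, 0, 4) = 0
m (Quinn): min(9, -14) = -14
a (Dana): max(1, 0, -14) = 1
n (Quinn): min(-1, 0, -11) = -11
p (Quinn): min(18, -5) = -5
q (Quinn): min(19, -1) = -1
b (Dana): max(-11, -5, -1) = -1
Left (Quinn): min(1, -1) = -1
r (Quinn): min(8, 11, -7) = -7
s (Quinn): min(3, -16, 15) = -16
c (Dana): max(-7, -16) = -7
u (Quinn): min(-14, 0, -4) = -14
d (Dana): max(18, -14) = 18
Mid (Quinn): min(-7, 18) = -7
v (Quinn): min(14, -6) = -6
w (Quinn): min(19, -13) = -13
e (Dana): max(-6, -13) = -6
x (Quinn): min(12, -14) = -14
y (Quinn): min(-9, 12, -12) = -12
f (Dana): max(-14, -12) = -12
z (Quinn): min(9, 7, -3) = -3
aa (Quinn): min(10, -20) = -20
ab (Quinn): min(-16, -18, -8, 10) = -18
g (Dana): max(-3, -20, -18) = -3
ad (Quinn): min(10, 13, -1, 19) = -1
h (Dana): max(-18, -1) = -1
Right (Quinn): min(-6, -12, -3, -1) = -12
top (Dana): max(-1, -7, -12) = -1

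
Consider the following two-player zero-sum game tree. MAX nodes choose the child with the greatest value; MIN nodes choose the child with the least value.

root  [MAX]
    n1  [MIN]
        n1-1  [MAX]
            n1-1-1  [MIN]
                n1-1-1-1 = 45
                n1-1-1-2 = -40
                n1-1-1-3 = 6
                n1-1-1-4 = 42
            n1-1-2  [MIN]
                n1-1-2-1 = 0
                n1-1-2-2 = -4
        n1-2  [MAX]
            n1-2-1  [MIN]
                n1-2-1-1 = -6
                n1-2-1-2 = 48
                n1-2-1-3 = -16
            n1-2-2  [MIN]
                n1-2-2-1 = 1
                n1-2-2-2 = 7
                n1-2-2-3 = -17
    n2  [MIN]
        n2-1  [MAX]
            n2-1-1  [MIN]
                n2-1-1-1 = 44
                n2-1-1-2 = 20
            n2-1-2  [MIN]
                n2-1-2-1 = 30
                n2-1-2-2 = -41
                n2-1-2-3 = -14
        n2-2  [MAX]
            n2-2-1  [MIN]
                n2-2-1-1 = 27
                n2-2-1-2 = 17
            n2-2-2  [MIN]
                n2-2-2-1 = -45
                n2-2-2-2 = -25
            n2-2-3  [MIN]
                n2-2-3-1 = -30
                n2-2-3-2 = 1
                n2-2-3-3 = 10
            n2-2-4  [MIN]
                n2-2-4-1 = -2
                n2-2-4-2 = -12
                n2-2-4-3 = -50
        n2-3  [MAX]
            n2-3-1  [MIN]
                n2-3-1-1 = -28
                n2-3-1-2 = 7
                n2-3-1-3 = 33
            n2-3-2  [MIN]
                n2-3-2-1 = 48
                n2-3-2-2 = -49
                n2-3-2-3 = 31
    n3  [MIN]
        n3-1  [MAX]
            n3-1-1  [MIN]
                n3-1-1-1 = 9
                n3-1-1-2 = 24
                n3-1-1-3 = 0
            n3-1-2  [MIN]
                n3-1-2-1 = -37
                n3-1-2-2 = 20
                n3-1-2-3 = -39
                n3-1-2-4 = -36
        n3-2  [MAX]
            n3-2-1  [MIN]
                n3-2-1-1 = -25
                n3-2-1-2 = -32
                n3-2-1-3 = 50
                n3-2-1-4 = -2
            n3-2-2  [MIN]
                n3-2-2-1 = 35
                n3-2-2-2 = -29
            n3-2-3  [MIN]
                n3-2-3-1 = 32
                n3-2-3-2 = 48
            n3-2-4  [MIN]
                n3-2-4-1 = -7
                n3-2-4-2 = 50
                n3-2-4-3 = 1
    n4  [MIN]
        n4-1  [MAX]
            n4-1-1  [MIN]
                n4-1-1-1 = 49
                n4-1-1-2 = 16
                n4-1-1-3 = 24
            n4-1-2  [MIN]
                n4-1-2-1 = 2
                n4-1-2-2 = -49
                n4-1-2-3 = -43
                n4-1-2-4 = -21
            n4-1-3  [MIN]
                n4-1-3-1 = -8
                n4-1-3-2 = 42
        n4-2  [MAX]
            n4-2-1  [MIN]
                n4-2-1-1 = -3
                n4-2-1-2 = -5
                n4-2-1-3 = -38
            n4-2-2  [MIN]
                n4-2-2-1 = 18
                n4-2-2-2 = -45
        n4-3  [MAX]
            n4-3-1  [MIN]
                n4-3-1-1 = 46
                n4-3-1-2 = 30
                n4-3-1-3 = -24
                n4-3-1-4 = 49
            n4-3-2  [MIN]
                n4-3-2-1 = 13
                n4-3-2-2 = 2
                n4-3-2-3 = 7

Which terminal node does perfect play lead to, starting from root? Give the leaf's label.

n1-1-1 (MIN): min(45, -40, 6, 42) = -40
n1-1-2 (MIN): min(0, -4) = -4
n1-1 (MAX): max(-40, -4) = -4
n1-2-1 (MIN): min(-6, 48, -16) = -16
n1-2-2 (MIN): min(1, 7, -17) = -17
n1-2 (MAX): max(-16, -17) = -16
n1 (MIN): min(-4, -16) = -16
n2-1-1 (MIN): min(44, 20) = 20
n2-1-2 (MIN): min(30, -41, -14) = -41
n2-1 (MAX): max(20, -41) = 20
n2-2-1 (MIN): min(27, 17) = 17
n2-2-2 (MIN): min(-45, -25) = -45
n2-2-3 (MIN): min(-30, 1, 10) = -30
n2-2-4 (MIN): min(-2, -12, -50) = -50
n2-2 (MAX): max(17, -45, -30, -50) = 17
n2-3-1 (MIN): min(-28, 7, 33) = -28
n2-3-2 (MIN): min(48, -49, 31) = -49
n2-3 (MAX): max(-28, -49) = -28
n2 (MIN): min(20, 17, -28) = -28
n3-1-1 (MIN): min(9, 24, 0) = 0
n3-1-2 (MIN): min(-37, 20, -39, -36) = -39
n3-1 (MAX): max(0, -39) = 0
n3-2-1 (MIN): min(-25, -32, 50, -2) = -32
n3-2-2 (MIN): min(35, -29) = -29
n3-2-3 (MIN): min(32, 48) = 32
n3-2-4 (MIN): min(-7, 50, 1) = -7
n3-2 (MAX): max(-32, -29, 32, -7) = 32
n3 (MIN): min(0, 32) = 0
n4-1-1 (MIN): min(49, 16, 24) = 16
n4-1-2 (MIN): min(2, -49, -43, -21) = -49
n4-1-3 (MIN): min(-8, 42) = -8
n4-1 (MAX): max(16, -49, -8) = 16
n4-2-1 (MIN): min(-3, -5, -38) = -38
n4-2-2 (MIN): min(18, -45) = -45
n4-2 (MAX): max(-38, -45) = -38
n4-3-1 (MIN): min(46, 30, -24, 49) = -24
n4-3-2 (MIN): min(13, 2, 7) = 2
n4-3 (MAX): max(-24, 2) = 2
n4 (MIN): min(16, -38, 2) = -38
root (MAX): max(-16, -28, 0, -38) = 0
At root, MAX picks n3 (highest: 0).
At n3, MIN picks n3-1 (lowest: 0).
At n3-1, MAX picks n3-1-1 (highest: 0).
At n3-1-1, MIN picks n3-1-1-3 (lowest: 0).
Terminal value 0.

n3-1-1-3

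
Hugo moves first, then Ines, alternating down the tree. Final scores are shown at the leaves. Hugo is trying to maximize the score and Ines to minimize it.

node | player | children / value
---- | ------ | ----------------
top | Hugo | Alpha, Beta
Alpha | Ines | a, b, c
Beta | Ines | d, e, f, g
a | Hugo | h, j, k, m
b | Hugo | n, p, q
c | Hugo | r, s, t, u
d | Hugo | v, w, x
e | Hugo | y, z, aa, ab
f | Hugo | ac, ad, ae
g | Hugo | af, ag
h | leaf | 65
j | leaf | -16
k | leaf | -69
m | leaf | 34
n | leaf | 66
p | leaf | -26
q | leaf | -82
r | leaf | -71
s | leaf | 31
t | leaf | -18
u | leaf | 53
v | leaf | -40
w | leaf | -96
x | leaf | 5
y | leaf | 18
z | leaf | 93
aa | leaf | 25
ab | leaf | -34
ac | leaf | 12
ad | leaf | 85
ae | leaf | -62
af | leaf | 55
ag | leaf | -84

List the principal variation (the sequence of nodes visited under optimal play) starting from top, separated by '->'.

a (Hugo): max(65, -16, -69, 34) = 65
b (Hugo): max(66, -26, -82) = 66
c (Hugo): max(-71, 31, -18, 53) = 53
Alpha (Ines): min(65, 66, 53) = 53
d (Hugo): max(-40, -96, 5) = 5
e (Hugo): max(18, 93, 25, -34) = 93
f (Hugo): max(12, 85, -62) = 85
g (Hugo): max(55, -84) = 55
Beta (Ines): min(5, 93, 85, 55) = 5
top (Hugo): max(53, 5) = 53
At top, Hugo picks Alpha (highest: 53).
At Alpha, Ines picks c (lowest: 53).
At c, Hugo picks u (highest: 53).
Terminal value 53.

top -> Alpha -> c -> u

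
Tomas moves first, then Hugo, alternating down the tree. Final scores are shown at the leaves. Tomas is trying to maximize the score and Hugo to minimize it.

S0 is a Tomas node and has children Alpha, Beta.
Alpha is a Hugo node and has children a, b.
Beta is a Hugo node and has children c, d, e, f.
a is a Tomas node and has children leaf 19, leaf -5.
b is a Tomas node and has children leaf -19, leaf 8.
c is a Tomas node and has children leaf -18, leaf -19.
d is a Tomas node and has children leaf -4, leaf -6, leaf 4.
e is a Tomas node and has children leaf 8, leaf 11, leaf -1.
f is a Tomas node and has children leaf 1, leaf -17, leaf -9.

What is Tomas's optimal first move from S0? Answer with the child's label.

a (Tomas): max(19, -5) = 19
b (Tomas): max(-19, 8) = 8
Alpha (Hugo): min(19, 8) = 8
c (Tomas): max(-18, -19) = -18
d (Tomas): max(-4, -6, 4) = 4
e (Tomas): max(8, 11, -1) = 11
f (Tomas): max(1, -17, -9) = 1
Beta (Hugo): min(-18, 4, 11, 1) = -18
S0 (Tomas): max(8, -18) = 8
Tomas at S0 wants the highest of {Alpha=8, Beta=-18}, so chooses Alpha.

Alpha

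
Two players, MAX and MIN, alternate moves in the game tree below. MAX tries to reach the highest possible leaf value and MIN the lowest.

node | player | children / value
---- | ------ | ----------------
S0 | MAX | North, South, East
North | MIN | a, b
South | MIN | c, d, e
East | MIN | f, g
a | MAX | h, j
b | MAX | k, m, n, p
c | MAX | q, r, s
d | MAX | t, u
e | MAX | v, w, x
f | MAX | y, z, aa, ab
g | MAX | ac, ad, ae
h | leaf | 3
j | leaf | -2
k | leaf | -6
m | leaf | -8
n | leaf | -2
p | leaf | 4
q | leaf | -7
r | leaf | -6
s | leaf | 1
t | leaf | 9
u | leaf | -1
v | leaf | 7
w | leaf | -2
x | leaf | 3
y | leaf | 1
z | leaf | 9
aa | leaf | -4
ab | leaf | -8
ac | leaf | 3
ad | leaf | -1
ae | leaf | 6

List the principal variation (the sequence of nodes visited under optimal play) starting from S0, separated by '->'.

a (MAX): max(3, -2) = 3
b (MAX): max(-6, -8, -2, 4) = 4
North (MIN): min(3, 4) = 3
c (MAX): max(-7, -6, 1) = 1
d (MAX): max(9, -1) = 9
e (MAX): max(7, -2, 3) = 7
South (MIN): min(1, 9, 7) = 1
f (MAX): max(1, 9, -4, -8) = 9
g (MAX): max(3, -1, 6) = 6
East (MIN): min(9, 6) = 6
S0 (MAX): max(3, 1, 6) = 6
At S0, MAX picks East (highest: 6).
At East, MIN picks g (lowest: 6).
At g, MAX picks ae (highest: 6).
Terminal value 6.

S0 -> East -> g -> ae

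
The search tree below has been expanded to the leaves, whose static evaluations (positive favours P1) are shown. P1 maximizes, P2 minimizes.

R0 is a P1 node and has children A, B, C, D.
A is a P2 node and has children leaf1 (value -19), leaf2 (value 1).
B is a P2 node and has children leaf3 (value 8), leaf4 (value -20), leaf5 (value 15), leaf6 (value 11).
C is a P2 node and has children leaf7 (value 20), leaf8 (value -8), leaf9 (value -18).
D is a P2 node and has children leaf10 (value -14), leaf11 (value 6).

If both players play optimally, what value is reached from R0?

A (P2): min(-19, 1) = -19
B (P2): min(8, -20, 15, 11) = -20
C (P2): min(20, -8, -18) = -18
D (P2): min(-14, 6) = -14
R0 (P1): max(-19, -20, -18, -14) = -14

-14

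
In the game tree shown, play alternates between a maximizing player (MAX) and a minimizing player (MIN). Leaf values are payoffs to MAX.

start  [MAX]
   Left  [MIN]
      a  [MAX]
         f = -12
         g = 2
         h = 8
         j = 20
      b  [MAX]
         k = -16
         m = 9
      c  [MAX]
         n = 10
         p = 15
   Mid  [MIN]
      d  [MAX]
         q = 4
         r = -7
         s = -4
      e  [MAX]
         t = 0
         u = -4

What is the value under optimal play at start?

a (MAX): max(-12, 2, 8, 20) = 20
b (MAX): max(-16, 9) = 9
c (MAX): max(10, 15) = 15
Left (MIN): min(20, 9, 15) = 9
d (MAX): max(4, -7, -4) = 4
e (MAX): max(0, -4) = 0
Mid (MIN): min(4, 0) = 0
start (MAX): max(9, 0) = 9

9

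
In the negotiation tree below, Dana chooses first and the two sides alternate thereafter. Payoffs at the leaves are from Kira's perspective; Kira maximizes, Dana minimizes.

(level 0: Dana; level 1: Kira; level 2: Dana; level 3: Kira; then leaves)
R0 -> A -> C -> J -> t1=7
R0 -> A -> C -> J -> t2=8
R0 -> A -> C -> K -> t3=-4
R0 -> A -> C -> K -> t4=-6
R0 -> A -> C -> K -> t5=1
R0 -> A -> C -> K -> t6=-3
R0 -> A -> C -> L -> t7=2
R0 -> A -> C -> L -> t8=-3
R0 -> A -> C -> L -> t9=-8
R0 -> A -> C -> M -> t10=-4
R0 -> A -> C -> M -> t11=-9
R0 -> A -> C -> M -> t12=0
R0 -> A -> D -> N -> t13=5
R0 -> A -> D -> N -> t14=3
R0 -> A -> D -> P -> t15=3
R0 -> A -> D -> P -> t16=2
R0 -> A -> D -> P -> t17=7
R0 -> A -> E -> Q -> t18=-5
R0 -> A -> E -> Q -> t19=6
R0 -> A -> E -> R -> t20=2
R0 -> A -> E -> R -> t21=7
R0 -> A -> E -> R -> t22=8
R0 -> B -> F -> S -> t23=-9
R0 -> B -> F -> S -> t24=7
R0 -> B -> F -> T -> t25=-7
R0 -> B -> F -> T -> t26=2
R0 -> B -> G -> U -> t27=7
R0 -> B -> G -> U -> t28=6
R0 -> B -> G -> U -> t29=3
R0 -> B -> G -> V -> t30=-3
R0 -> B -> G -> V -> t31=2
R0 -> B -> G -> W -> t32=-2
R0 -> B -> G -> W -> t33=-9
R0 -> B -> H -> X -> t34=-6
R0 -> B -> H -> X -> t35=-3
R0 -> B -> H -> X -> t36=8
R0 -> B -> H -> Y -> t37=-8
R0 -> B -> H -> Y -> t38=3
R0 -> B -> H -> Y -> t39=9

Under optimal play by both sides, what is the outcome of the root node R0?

6

J (Kira): max(7, 8) = 8
K (Kira): max(-4, -6, 1, -3) = 1
L (Kira): max(2, -3, -8) = 2
M (Kira): max(-4, -9, 0) = 0
C (Dana): min(8, 1, 2, 0) = 0
N (Kira): max(5, 3) = 5
P (Kira): max(3, 2, 7) = 7
D (Dana): min(5, 7) = 5
Q (Kira): max(-5, 6) = 6
R (Kira): max(2, 7, 8) = 8
E (Dana): min(6, 8) = 6
A (Kira): max(0, 5, 6) = 6
S (Kira): max(-9, 7) = 7
T (Kira): max(-7, 2) = 2
F (Dana): min(7, 2) = 2
U (Kira): max(7, 6, 3) = 7
V (Kira): max(-3, 2) = 2
W (Kira): max(-2, -9) = -2
G (Dana): min(7, 2, -2) = -2
X (Kira): max(-6, -3, 8) = 8
Y (Kira): max(-8, 3, 9) = 9
H (Dana): min(8, 9) = 8
B (Kira): max(2, -2, 8) = 8
R0 (Dana): min(6, 8) = 6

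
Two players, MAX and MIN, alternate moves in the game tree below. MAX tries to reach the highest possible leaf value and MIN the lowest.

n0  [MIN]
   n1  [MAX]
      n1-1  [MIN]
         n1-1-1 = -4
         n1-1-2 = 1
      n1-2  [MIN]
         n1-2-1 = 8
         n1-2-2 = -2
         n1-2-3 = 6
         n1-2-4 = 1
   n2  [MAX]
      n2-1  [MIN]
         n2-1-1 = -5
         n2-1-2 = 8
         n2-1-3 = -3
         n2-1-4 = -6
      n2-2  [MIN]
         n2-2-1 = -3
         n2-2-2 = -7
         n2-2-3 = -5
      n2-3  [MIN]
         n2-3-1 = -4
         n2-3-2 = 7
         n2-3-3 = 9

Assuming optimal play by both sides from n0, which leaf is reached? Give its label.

n1-1 (MIN): min(-4, 1) = -4
n1-2 (MIN): min(8, -2, 6, 1) = -2
n1 (MAX): max(-4, -2) = -2
n2-1 (MIN): min(-5, 8, -3, -6) = -6
n2-2 (MIN): min(-3, -7, -5) = -7
n2-3 (MIN): min(-4, 7, 9) = -4
n2 (MAX): max(-6, -7, -4) = -4
n0 (MIN): min(-2, -4) = -4
At n0, MIN picks n2 (lowest: -4).
At n2, MAX picks n2-3 (highest: -4).
At n2-3, MIN picks n2-3-1 (lowest: -4).
Terminal value -4.

n2-3-1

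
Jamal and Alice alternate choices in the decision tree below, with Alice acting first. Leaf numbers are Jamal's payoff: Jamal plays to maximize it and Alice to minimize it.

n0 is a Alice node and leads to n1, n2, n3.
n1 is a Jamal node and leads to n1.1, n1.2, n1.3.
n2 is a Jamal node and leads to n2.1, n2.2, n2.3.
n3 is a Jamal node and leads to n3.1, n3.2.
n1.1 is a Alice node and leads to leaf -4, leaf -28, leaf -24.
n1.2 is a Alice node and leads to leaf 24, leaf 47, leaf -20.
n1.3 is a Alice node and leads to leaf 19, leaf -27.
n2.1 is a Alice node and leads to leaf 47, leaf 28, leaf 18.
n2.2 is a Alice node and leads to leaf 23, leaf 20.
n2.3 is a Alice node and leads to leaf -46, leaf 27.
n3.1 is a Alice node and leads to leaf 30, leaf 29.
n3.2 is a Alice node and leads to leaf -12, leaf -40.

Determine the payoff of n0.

n1.1 (Alice): min(-4, -28, -24) = -28
n1.2 (Alice): min(24, 47, -20) = -20
n1.3 (Alice): min(19, -27) = -27
n1 (Jamal): max(-28, -20, -27) = -20
n2.1 (Alice): min(47, 28, 18) = 18
n2.2 (Alice): min(23, 20) = 20
n2.3 (Alice): min(-46, 27) = -46
n2 (Jamal): max(18, 20, -46) = 20
n3.1 (Alice): min(30, 29) = 29
n3.2 (Alice): min(-12, -40) = -40
n3 (Jamal): max(29, -40) = 29
n0 (Alice): min(-20, 20, 29) = -20

-20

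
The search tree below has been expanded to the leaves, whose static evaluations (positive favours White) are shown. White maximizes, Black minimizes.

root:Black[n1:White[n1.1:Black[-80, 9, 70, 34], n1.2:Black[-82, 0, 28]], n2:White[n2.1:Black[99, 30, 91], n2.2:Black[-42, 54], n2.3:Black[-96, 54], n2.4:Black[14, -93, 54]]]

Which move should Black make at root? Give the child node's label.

n1.1 (Black): min(-80, 9, 70, 34) = -80
n1.2 (Black): min(-82, 0, 28) = -82
n1 (White): max(-80, -82) = -80
n2.1 (Black): min(99, 30, 91) = 30
n2.2 (Black): min(-42, 54) = -42
n2.3 (Black): min(-96, 54) = -96
n2.4 (Black): min(14, -93, 54) = -93
n2 (White): max(30, -42, -96, -93) = 30
root (Black): min(-80, 30) = -80
Black at root wants the lowest of {n1=-80, n2=30}, so chooses n1.

n1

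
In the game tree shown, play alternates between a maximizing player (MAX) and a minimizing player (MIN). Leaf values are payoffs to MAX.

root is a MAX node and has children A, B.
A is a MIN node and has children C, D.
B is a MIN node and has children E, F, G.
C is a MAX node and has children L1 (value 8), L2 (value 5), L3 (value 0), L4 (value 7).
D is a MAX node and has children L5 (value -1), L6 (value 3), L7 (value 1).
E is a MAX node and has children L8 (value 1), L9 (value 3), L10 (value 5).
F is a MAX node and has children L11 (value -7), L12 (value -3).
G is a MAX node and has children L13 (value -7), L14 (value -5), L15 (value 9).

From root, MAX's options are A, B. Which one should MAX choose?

C (MAX): max(8, 5, 0, 7) = 8
D (MAX): max(-1, 3, 1) = 3
A (MIN): min(8, 3) = 3
E (MAX): max(1, 3, 5) = 5
F (MAX): max(-7, -3) = -3
G (MAX): max(-7, -5, 9) = 9
B (MIN): min(5, -3, 9) = -3
root (MAX): max(3, -3) = 3
MAX at root wants the highest of {A=3, B=-3}, so chooses A.

A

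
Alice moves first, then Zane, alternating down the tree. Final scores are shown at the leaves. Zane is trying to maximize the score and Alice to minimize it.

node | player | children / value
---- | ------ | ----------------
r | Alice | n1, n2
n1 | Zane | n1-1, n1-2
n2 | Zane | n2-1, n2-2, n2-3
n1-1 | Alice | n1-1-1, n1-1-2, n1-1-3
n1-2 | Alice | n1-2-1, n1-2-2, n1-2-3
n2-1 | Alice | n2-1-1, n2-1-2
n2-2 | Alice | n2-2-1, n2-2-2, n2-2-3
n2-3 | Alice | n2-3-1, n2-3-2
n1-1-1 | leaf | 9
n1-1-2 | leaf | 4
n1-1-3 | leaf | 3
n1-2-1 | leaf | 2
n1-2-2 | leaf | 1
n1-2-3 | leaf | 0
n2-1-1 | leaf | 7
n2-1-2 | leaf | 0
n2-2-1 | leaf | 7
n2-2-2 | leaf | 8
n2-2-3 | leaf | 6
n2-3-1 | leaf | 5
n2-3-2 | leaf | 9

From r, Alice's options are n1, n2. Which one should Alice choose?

n1-1 (Alice): min(9, 4, 3) = 3
n1-2 (Alice): min(2, 1, 0) = 0
n1 (Zane): max(3, 0) = 3
n2-1 (Alice): min(7, 0) = 0
n2-2 (Alice): min(7, 8, 6) = 6
n2-3 (Alice): min(5, 9) = 5
n2 (Zane): max(0, 6, 5) = 6
r (Alice): min(3, 6) = 3
Alice at r wants the lowest of {n1=3, n2=6}, so chooses n1.

n1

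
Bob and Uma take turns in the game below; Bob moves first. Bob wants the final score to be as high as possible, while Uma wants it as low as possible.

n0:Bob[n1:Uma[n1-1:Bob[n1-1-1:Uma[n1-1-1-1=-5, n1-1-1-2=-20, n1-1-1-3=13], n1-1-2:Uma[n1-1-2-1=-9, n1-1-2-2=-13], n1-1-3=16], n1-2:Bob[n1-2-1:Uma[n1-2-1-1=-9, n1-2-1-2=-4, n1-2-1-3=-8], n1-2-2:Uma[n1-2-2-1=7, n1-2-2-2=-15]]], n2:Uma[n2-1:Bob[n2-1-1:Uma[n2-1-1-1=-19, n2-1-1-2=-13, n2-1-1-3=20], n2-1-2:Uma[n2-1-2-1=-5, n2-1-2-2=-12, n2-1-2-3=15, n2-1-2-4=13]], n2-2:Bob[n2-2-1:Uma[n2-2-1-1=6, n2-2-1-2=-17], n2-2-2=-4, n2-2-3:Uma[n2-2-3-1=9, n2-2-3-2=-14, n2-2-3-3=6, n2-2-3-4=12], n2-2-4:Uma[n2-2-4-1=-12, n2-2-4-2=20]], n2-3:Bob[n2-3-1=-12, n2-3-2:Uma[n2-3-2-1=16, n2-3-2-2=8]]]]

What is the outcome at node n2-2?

-4

n2-2-1 (Uma): min(6, -17) = -17
n2-2-3 (Uma): min(9, -14, 6, 12) = -14
n2-2-4 (Uma): min(-12, 20) = -12
n2-2 (Bob): max(-17, -4, -14, -12) = -4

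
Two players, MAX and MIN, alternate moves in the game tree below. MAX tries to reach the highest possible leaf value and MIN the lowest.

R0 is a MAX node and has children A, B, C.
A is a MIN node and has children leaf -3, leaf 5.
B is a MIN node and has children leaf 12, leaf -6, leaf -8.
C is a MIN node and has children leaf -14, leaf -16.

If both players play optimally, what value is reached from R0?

-3

A (MIN): min(-3, 5) = -3
B (MIN): min(12, -6, -8) = -8
C (MIN): min(-14, -16) = -16
R0 (MAX): max(-3, -8, -16) = -3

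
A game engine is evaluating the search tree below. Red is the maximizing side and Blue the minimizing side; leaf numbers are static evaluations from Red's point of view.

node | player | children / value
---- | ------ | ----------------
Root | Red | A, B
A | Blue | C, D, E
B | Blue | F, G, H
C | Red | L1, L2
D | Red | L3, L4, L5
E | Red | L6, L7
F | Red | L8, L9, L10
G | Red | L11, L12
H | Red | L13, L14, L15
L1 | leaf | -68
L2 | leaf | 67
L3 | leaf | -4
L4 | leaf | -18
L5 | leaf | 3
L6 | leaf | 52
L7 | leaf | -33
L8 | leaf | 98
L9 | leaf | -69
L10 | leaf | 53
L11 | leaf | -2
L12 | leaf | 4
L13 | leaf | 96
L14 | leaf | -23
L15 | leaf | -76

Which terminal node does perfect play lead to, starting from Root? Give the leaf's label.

L12

C (Red): max(-68, 67) = 67
D (Red): max(-4, -18, 3) = 3
E (Red): max(52, -33) = 52
A (Blue): min(67, 3, 52) = 3
F (Red): max(98, -69, 53) = 98
G (Red): max(-2, 4) = 4
H (Red): max(96, -23, -76) = 96
B (Blue): min(98, 4, 96) = 4
Root (Red): max(3, 4) = 4
At Root, Red picks B (highest: 4).
At B, Blue picks G (lowest: 4).
At G, Red picks L12 (highest: 4).
Terminal value 4.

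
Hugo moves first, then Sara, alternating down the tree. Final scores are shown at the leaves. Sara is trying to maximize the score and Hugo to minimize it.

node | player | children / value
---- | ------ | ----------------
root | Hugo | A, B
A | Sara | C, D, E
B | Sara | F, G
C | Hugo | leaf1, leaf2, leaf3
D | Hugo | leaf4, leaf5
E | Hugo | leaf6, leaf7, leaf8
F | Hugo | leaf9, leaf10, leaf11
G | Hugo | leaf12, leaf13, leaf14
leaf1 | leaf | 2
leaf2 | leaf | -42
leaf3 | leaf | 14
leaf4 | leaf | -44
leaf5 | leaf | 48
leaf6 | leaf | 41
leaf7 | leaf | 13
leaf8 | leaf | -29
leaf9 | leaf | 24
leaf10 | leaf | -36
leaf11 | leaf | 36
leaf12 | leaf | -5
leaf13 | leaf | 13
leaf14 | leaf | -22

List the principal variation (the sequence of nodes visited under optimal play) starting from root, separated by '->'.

C (Hugo): min(2, -42, 14) = -42
D (Hugo): min(-44, 48) = -44
E (Hugo): min(41, 13, -29) = -29
A (Sara): max(-42, -44, -29) = -29
F (Hugo): min(24, -36, 36) = -36
G (Hugo): min(-5, 13, -22) = -22
B (Sara): max(-36, -22) = -22
root (Hugo): min(-29, -22) = -29
At root, Hugo picks A (lowest: -29).
At A, Sara picks E (highest: -29).
At E, Hugo picks leaf8 (lowest: -29).
Terminal value -29.

root -> A -> E -> leaf8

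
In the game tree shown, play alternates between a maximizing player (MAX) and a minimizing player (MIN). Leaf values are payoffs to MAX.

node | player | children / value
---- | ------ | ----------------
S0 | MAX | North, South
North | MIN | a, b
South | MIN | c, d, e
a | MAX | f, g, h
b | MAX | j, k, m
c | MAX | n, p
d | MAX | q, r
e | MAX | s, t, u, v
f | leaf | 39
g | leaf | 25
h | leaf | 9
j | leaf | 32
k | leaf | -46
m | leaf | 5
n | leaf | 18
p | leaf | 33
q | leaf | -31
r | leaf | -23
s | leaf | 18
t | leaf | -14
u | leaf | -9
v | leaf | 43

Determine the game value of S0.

32

a (MAX): max(39, 25, 9) = 39
b (MAX): max(32, -46, 5) = 32
North (MIN): min(39, 32) = 32
c (MAX): max(18, 33) = 33
d (MAX): max(-31, -23) = -23
e (MAX): max(18, -14, -9, 43) = 43
South (MIN): min(33, -23, 43) = -23
S0 (MAX): max(32, -23) = 32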